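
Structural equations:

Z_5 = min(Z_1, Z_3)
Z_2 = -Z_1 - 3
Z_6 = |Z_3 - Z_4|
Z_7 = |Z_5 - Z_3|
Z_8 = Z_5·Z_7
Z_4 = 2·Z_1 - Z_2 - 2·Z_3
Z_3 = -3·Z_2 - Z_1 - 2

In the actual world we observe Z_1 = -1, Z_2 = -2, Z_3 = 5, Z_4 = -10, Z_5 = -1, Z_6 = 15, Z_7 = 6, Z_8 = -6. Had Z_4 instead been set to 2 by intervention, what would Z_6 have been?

3

Under do(Z_4=2), the mechanism Z_4 = 2·Z_1 - Z_2 - 2·Z_3 is discarded; Z_4 is fixed at 2.
Z_2 = -Z_1 - 3  [with Z_1=-1]  = -2
Z_3 = -3·Z_2 - Z_1 - 2  [with Z_2=-2, Z_1=-1]  = 5
Z_6 = |Z_3 - Z_4|  [with Z_3=5, Z_4=2]  = 3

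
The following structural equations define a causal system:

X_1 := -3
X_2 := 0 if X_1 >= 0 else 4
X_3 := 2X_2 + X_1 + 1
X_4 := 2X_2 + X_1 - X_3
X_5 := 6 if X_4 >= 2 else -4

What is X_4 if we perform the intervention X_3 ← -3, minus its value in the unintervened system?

9

The intervention breaks the incoming arrows to X_3: X_3 := 2X_2 + X_1 + 1 no longer applies, and X_3 = -3.
X_2 = 0 if X_1 >= 0 else 4  [with X_1=-3]  = 4
X_4 = 2X_2 + X_1 - X_3  [with X_2=4, X_1=-3, X_3=-3]  = 8
Without intervention: X_2 = 0 if X_1 >= 0 else 4  [with X_1=-3]  = 4; X_3 = 2X_2 + X_1 + 1  [with X_2=4, X_1=-3]  = 6; X_4 = 2X_2 + X_1 - X_3  [with X_2=4, X_1=-3, X_3=6]  = -1.
Change = 8 − (-1) = 9.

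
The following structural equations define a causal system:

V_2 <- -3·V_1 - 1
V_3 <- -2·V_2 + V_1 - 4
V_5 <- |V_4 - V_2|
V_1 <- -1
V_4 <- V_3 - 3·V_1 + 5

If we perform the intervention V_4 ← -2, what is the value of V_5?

Intervening sets V_4 = -2 and removes its equation (V_4 <- V_3 - 3·V_1 + 5).
V_2 = -3·V_1 - 1  [with V_1=-1]  = 2
V_5 = |V_4 - V_2|  [with V_4=-2, V_2=2]  = 4

4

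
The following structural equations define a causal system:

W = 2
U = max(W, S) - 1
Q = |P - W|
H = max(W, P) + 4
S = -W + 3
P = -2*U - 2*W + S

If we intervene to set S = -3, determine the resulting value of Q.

11

do(S=-3) replaces the equation S = -W + 3 with the constant S = -3.
U = max(W, S) - 1  [with W=2, S=-3]  = 1
P = -2*U - 2*W + S  [with U=1, W=2, S=-3]  = -9
Q = |P - W|  [with P=-9, W=2]  = 11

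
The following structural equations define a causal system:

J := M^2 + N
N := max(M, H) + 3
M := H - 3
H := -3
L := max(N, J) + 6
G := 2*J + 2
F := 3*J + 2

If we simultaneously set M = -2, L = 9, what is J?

5

The joint intervention fixes M = -2, L = 9, removing each variable's own equation.
N = max(M, H) + 3  [with M=-2, H=-3]  = 1
J = M^2 + N  [with M=-2, N=1]  = 5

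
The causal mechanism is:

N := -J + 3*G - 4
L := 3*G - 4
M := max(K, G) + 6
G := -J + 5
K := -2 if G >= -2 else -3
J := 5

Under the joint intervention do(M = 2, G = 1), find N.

-6

The joint intervention fixes M = 2, G = 1, removing each variable's own equation.
N = -J + 3*G - 4  [with J=5, G=1]  = -6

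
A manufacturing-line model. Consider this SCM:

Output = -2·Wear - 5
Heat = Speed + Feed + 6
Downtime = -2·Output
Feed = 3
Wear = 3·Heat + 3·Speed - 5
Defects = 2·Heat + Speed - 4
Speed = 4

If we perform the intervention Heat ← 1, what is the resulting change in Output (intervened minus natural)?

72

The intervention breaks the incoming arrows to Heat: Heat = Speed + Feed + 6 no longer applies, and Heat = 1.
Wear = 3·Heat + 3·Speed - 5  [with Heat=1, Speed=4]  = 10
Output = -2·Wear - 5  [with Wear=10]  = -25
Without intervention: Heat = Speed + Feed + 6  [with Speed=4, Feed=3]  = 13; Wear = 3·Heat + 3·Speed - 5  [with Heat=13, Speed=4]  = 46; Output = -2·Wear - 5  [with Wear=46]  = -97.
Change = -25 − (-97) = 72.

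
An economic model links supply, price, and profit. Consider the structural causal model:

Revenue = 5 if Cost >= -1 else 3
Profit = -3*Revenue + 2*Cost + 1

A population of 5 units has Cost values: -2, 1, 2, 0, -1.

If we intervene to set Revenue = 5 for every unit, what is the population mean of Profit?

-14

Every unit gets Revenue=5 under the intervention. Profit values become -18, -12, -10, -14, -16; E[Profit|do(Revenue=5)] = -14.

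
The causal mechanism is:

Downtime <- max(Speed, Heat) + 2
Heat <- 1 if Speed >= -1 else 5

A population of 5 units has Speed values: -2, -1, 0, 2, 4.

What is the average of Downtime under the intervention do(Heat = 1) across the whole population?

do(Heat=1) breaks Heat's dependence on Speed. With Heat=1 fixed, Downtime across the units is 3, 3, 3, 4, 6, mean 3.8.

3.8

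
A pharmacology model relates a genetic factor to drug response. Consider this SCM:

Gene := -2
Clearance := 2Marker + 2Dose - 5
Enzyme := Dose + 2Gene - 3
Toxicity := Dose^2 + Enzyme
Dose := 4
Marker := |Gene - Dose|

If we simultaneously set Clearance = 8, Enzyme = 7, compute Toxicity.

23

Under do(Clearance = 8, Enzyme = 7), each intervened variable's structural equation is replaced by its fixed value.
Toxicity = Dose^2 + Enzyme  [with Dose=4, Enzyme=7]  = 23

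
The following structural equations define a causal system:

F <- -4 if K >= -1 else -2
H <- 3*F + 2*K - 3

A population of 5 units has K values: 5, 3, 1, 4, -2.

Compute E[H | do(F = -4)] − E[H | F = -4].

-2.1

do(F=-4) breaks F's dependence on K. With F=-4 fixed, H across the units is -5, -9, -13, -7, -19, mean -10.6.
Observing F=-4 restricts to units where F's equation naturally yields -4: K ∈ {5, 3, 1, 4}. In that subpopulation H = -5, -9, -13, -7, mean -8.5.
Difference = -10.6 − (-8.5) = -2.1.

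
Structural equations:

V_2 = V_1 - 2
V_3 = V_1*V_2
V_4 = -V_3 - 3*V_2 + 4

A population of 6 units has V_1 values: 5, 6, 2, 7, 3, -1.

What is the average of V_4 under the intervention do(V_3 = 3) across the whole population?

The intervention sets V_3=3 in all 6 units regardless of V_1. Recomputing V_4 per unit gives -8, -11, 1, -14, -2, 10; average -4.

-4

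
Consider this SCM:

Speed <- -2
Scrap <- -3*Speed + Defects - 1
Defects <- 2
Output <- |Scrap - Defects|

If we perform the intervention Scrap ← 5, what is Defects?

Under do(Scrap=5), the mechanism Scrap <- -3*Speed + Defects - 1 is discarded; Scrap is fixed at 5.
Since Defects is not a descendant of the intervened variable, it is unaffected.

2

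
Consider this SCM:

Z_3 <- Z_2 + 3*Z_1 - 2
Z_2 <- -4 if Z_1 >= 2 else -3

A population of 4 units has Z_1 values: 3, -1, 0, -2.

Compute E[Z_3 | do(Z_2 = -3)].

-5

Under do(Z_2=-3), Z_2's equation is replaced by Z_2=-3 for every unit. Per-unit Z_3: 4, -8, -5, -11. Mean = -5.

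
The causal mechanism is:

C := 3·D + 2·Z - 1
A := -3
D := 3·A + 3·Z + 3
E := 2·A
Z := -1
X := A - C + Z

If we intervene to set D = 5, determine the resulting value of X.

-16

The intervention breaks the incoming arrows to D: D := 3·A + 3·Z + 3 no longer applies, and D = 5.
C = 3·D + 2·Z - 1  [with D=5, Z=-1]  = 12
X = A - C + Z  [with A=-3, C=12, Z=-1]  = -16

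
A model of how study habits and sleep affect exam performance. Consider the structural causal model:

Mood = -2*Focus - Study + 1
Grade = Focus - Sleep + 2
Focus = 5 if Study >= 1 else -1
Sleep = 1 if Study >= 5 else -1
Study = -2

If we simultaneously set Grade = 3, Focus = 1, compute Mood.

1

Under do(Grade = 3, Focus = 1), each intervened variable's structural equation is replaced by its fixed value.
Mood = -2*Focus - Study + 1  [with Focus=1, Study=-2]  = 1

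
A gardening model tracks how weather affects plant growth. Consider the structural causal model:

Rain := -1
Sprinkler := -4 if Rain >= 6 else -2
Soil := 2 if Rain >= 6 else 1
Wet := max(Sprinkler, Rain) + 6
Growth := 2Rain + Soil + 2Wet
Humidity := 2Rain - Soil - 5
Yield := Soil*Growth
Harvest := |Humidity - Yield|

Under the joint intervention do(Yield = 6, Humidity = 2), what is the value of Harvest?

4

Under do(Yield = 6, Humidity = 2), each intervened variable's structural equation is replaced by its fixed value.
Harvest = |Humidity - Yield|  [with Humidity=2, Yield=6]  = 4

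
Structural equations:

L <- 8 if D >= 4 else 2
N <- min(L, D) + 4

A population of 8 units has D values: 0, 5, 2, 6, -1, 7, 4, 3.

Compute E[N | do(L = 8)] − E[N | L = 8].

Under do(L=8), L's equation is replaced by L=8 for every unit. Per-unit N: 4, 9, 6, 10, 3, 11, 8, 7. Mean = 7.25.
E[N|L=8] averages over only the 4 units with L=8 (D = 5, 6, 7, 4): N = 9, 10, 11, 8, mean 9.5.
Difference = 7.25 − 9.5 = -2.25.

-2.25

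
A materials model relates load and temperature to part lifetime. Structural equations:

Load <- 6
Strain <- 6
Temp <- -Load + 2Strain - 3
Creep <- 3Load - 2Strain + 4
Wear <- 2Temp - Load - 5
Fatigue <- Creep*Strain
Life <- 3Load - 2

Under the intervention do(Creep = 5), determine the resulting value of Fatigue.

30

Under do(Creep=5), the mechanism Creep <- 3Load - 2Strain + 4 is discarded; Creep is fixed at 5.
Fatigue = Creep*Strain  [with Creep=5, Strain=6]  = 30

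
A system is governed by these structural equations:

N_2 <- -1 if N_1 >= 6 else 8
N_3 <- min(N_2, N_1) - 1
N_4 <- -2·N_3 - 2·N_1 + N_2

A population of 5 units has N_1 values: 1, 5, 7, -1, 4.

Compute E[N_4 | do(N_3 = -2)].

The intervention sets N_3=-2 in all 5 units regardless of N_1. Recomputing N_4 per unit gives 10, 2, -11, 14, 4; average 3.8.

3.8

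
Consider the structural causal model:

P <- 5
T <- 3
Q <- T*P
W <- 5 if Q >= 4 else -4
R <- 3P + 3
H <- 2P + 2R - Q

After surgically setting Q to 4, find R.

do(Q=4) replaces the equation Q <- T*P with the constant Q = 4.
R is not downstream of the intervention, so its value is determined by the original equations.
R = 3P + 3  [with P=5]  = 18

18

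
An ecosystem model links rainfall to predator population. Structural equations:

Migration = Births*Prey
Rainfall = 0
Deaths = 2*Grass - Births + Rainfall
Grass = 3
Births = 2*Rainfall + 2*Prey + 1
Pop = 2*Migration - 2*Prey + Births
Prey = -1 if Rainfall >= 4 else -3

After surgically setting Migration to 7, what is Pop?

Intervening sets Migration = 7 and removes its equation (Migration = Births*Prey).
Prey = -1 if Rainfall >= 4 else -3  [with Rainfall=0]  = -3
Births = 2*Rainfall + 2*Prey + 1  [with Rainfall=0, Prey=-3]  = -5
Pop = 2*Migration - 2*Prey + Births  [with Migration=7, Prey=-3, Births=-5]  = 15

15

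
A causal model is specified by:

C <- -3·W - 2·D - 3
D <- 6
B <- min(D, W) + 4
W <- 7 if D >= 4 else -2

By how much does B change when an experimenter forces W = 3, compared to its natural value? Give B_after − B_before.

Under do(W=3), the mechanism W <- 7 if D >= 4 else -2 is discarded; W is fixed at 3.
B = min(D, W) + 4  [with D=6, W=3]  = 7
Without intervention: W = 7 if D >= 4 else -2  [with D=6]  = 7; B = min(D, W) + 4  [with D=6, W=7]  = 10.
Change = 7 − 10 = -3.

-3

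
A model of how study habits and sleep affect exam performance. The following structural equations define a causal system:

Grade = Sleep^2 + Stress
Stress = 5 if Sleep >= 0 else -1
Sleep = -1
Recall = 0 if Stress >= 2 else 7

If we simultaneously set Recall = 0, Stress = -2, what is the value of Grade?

The joint intervention fixes Recall = 0, Stress = -2, removing each variable's own equation.
Grade = Sleep^2 + Stress  [with Sleep=-1, Stress=-2]  = -1

-1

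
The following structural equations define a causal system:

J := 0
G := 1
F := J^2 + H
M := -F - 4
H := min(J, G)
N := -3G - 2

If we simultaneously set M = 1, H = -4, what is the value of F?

-4

Under do(M = 1, H = -4), each intervened variable's structural equation is replaced by its fixed value.
F = J^2 + H  [with J=0, H=-4]  = -4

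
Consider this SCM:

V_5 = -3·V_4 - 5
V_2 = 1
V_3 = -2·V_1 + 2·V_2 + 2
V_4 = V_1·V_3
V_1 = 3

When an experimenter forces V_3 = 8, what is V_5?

do(V_3=8) replaces the equation V_3 = -2·V_1 + 2·V_2 + 2 with the constant V_3 = 8.
V_4 = V_1·V_3  [with V_1=3, V_3=8]  = 24
V_5 = -3·V_4 - 5  [with V_4=24]  = -77

-77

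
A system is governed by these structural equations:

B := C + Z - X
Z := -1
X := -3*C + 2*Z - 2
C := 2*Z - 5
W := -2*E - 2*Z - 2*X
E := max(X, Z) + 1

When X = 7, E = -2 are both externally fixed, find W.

Setting X = 7, E = -2 by intervention discards those variables' equations.
W = -2*E - 2*Z - 2*X  [with E=-2, Z=-1, X=7]  = -8

-8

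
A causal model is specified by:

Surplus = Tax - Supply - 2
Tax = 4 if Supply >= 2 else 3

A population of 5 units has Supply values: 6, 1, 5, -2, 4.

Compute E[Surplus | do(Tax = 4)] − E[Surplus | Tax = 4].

do(Tax=4) breaks Tax's dependence on Supply. With Tax=4 fixed, Surplus across the units is -4, 1, -3, 4, -2, mean -0.8.
E[Surplus|Tax=4] averages over only the 3 units with Tax=4 (Supply = 6, 5, 4): Surplus = -4, -3, -2, mean -3.
Difference = -0.8 − (-3) = 2.2.

2.2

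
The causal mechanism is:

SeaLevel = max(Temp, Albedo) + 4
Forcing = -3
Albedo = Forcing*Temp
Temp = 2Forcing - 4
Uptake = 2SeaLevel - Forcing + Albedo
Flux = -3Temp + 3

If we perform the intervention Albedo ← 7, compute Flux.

do(Albedo=7) replaces the equation Albedo = Forcing*Temp with the constant Albedo = 7.
Flux is not downstream of the intervention, so its value is determined by the original equations.
Temp = 2Forcing - 4  [with Forcing=-3]  = -10
Flux = -3Temp + 3  [with Temp=-10]  = 33

33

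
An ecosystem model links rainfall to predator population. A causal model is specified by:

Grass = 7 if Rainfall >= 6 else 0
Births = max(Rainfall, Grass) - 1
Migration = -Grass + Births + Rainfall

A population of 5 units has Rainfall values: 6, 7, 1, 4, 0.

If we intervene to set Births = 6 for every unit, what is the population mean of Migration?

Under do(Births=6), Births's equation is replaced by Births=6 for every unit. Per-unit Migration: 5, 6, 7, 10, 6. Mean = 6.8.

6.8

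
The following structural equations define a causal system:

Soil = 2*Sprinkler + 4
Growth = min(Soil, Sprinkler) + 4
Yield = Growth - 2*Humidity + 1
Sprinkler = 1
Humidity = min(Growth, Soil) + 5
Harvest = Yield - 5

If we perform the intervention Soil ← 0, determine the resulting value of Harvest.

-10

Under do(Soil=0), the mechanism Soil = 2*Sprinkler + 4 is discarded; Soil is fixed at 0.
Growth = min(Soil, Sprinkler) + 4  [with Soil=0, Sprinkler=1]  = 4
Humidity = min(Growth, Soil) + 5  [with Growth=4, Soil=0]  = 5
Yield = Growth - 2*Humidity + 1  [with Growth=4, Humidity=5]  = -5
Harvest = Yield - 5  [with Yield=-5]  = -10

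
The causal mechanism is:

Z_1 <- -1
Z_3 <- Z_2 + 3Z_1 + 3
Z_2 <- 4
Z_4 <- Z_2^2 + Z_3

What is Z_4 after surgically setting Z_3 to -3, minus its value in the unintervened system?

The intervention breaks the incoming arrows to Z_3: Z_3 <- Z_2 + 3Z_1 + 3 no longer applies, and Z_3 = -3.
Z_4 = Z_2^2 + Z_3  [with Z_2=4, Z_3=-3]  = 13
Without intervention: Z_3 = Z_2 + 3Z_1 + 3  [with Z_2=4, Z_1=-1]  = 4; Z_4 = Z_2^2 + Z_3  [with Z_2=4, Z_3=4]  = 20.
Change = 13 − 20 = -7.

-7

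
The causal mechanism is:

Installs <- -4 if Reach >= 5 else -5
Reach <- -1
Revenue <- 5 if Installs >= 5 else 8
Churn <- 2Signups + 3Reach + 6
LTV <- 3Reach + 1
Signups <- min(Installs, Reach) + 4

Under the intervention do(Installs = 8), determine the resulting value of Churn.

9

Under do(Installs=8), the mechanism Installs <- -4 if Reach >= 5 else -5 is discarded; Installs is fixed at 8.
Signups = min(Installs, Reach) + 4  [with Installs=8, Reach=-1]  = 3
Churn = 2Signups + 3Reach + 6  [with Signups=3, Reach=-1]  = 9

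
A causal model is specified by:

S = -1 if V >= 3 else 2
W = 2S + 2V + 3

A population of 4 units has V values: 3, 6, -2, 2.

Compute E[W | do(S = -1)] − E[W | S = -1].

-4.5

The intervention sets S=-1 in all 4 units regardless of V. Recomputing W per unit gives 7, 13, -3, 5; average 5.5.
Conditioning on S=-1 selects the 2 unit(s) with V ∈ {3, 6}. Their W values: 7, 13. Mean = 10.
Difference = 5.5 − 10 = -4.5.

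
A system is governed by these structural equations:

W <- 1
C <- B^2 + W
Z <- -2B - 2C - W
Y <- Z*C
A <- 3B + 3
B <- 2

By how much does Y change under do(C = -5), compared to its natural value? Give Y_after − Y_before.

The intervention breaks the incoming arrows to C: C <- B^2 + W no longer applies, and C = -5.
Z = -2B - 2C - W  [with B=2, C=-5, W=1]  = 5
Y = Z*C  [with Z=5, C=-5]  = -25
Without intervention: C = B^2 + W  [with B=2, W=1]  = 5; Z = -2B - 2C - W  [with B=2, C=5, W=1]  = -15; Y = Z*C  [with Z=-15, C=5]  = -75.
Change = -25 − (-75) = 50.

50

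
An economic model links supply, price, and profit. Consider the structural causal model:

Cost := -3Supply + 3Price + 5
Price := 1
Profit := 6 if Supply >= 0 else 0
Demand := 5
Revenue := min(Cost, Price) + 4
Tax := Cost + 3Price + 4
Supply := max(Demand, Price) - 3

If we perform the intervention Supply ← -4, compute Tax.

27

The intervention breaks the incoming arrows to Supply: Supply := max(Demand, Price) - 3 no longer applies, and Supply = -4.
Cost = -3Supply + 3Price + 5  [with Supply=-4, Price=1]  = 20
Tax = Cost + 3Price + 4  [with Cost=20, Price=1]  = 27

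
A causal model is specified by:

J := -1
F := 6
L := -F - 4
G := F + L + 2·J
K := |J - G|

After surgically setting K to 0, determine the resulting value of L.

-10

do(K=0) replaces the equation K := |J - G| with the constant K = 0.
L is not downstream of the intervention, so its value is determined by the original equations.
L = -F - 4  [with F=6]  = -10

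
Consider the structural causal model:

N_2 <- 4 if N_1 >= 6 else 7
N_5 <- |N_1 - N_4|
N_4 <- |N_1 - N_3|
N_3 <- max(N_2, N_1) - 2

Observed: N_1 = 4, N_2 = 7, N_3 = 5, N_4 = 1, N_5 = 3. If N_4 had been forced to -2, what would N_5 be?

6

Intervening sets N_4 = -2 and removes its equation (N_4 <- |N_1 - N_3|).
N_5 = |N_1 - N_4|  [with N_1=4, N_4=-2]  = 6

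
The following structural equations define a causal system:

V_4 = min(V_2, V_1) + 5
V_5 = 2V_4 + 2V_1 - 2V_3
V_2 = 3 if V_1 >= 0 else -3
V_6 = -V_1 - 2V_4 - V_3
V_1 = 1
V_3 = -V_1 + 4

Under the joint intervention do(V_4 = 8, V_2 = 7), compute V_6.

-20

The joint intervention fixes V_4 = 8, V_2 = 7, removing each variable's own equation.
V_3 = -V_1 + 4  [with V_1=1]  = 3
V_6 = -V_1 - 2V_4 - V_3  [with V_1=1, V_4=8, V_3=3]  = -20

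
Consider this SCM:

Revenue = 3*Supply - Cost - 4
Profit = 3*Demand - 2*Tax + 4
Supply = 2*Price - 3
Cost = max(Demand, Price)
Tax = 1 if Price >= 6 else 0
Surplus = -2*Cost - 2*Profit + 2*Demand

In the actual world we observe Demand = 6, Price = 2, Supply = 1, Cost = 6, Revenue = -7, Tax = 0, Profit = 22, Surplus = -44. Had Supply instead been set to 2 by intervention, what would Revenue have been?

-4

do(Supply=2) replaces the equation Supply = 2*Price - 3 with the constant Supply = 2.
Cost = max(Demand, Price)  [with Demand=6, Price=2]  = 6
Revenue = 3*Supply - Cost - 4  [with Supply=2, Cost=6]  = -4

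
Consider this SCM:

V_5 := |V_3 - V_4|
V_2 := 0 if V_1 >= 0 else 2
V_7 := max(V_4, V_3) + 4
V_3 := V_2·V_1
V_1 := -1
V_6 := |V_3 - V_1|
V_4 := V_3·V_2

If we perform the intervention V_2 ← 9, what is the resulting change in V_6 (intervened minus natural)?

7

Under do(V_2=9), the mechanism V_2 := 0 if V_1 >= 0 else 2 is discarded; V_2 is fixed at 9.
V_3 = V_2·V_1  [with V_2=9, V_1=-1]  = -9
V_6 = |V_3 - V_1|  [with V_3=-9, V_1=-1]  = 8
Without intervention: V_2 = 0 if V_1 >= 0 else 2  [with V_1=-1]  = 2; V_3 = V_2·V_1  [with V_2=2, V_1=-1]  = -2; V_6 = |V_3 - V_1|  [with V_3=-2, V_1=-1]  = 1.
Change = 8 − 1 = 7.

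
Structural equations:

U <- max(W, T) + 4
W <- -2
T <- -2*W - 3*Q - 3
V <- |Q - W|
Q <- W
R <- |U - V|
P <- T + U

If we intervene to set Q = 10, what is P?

-27

Under do(Q=10), the mechanism Q <- W is discarded; Q is fixed at 10.
T = -2*W - 3*Q - 3  [with W=-2, Q=10]  = -29
U = max(W, T) + 4  [with W=-2, T=-29]  = 2
P = T + U  [with T=-29, U=2]  = -27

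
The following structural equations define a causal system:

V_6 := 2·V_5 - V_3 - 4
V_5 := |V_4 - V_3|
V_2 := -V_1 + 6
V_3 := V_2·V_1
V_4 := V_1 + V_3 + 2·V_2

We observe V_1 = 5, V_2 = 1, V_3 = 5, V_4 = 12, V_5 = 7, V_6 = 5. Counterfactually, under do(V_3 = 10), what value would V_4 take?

17

The intervention breaks the incoming arrows to V_3: V_3 := V_2·V_1 no longer applies, and V_3 = 10.
V_2 = -V_1 + 6  [with V_1=5]  = 1
V_4 = V_1 + V_3 + 2·V_2  [with V_1=5, V_3=10, V_2=1]  = 17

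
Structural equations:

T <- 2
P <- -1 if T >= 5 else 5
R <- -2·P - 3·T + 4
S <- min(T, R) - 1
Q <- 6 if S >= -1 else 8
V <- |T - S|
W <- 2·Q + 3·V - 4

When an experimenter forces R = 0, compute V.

The intervention breaks the incoming arrows to R: R <- -2·P - 3·T + 4 no longer applies, and R = 0.
S = min(T, R) - 1  [with T=2, R=0]  = -1
V = |T - S|  [with T=2, S=-1]  = 3

3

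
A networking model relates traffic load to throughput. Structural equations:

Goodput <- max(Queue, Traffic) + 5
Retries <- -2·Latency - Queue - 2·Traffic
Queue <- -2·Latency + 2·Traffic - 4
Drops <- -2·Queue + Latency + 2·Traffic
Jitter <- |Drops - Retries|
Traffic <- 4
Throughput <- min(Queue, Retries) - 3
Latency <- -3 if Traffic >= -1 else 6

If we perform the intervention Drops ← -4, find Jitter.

Under do(Drops=-4), the mechanism Drops <- -2·Queue + Latency + 2·Traffic is discarded; Drops is fixed at -4.
Latency = -3 if Traffic >= -1 else 6  [with Traffic=4]  = -3
Queue = -2·Latency + 2·Traffic - 4  [with Latency=-3, Traffic=4]  = 10
Retries = -2·Latency - Queue - 2·Traffic  [with Latency=-3, Queue=10, Traffic=4]  = -12
Jitter = |Drops - Retries|  [with Drops=-4, Retries=-12]  = 8

8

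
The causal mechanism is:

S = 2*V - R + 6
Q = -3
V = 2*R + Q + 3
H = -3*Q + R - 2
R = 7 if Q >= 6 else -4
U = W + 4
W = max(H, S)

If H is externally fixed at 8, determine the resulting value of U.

12

Under do(H=8), the mechanism H = -3*Q + R - 2 is discarded; H is fixed at 8.
R = 7 if Q >= 6 else -4  [with Q=-3]  = -4
V = 2*R + Q + 3  [with R=-4, Q=-3]  = -8
S = 2*V - R + 6  [with V=-8, R=-4]  = -6
W = max(H, S)  [with H=8, S=-6]  = 8
U = W + 4  [with W=8]  = 12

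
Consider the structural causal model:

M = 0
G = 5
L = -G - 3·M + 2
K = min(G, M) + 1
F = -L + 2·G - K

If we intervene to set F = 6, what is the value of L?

do(F=6) replaces the equation F = -L + 2·G - K with the constant F = 6.
L is not downstream of the intervention, so its value is determined by the original equations.
L = -G - 3·M + 2  [with G=5, M=0]  = -3

-3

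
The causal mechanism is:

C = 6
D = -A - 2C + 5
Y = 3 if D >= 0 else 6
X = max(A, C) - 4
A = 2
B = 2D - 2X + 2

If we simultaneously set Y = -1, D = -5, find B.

Setting Y = -1, D = -5 by intervention discards those variables' equations.
X = max(A, C) - 4  [with A=2, C=6]  = 2
B = 2D - 2X + 2  [with D=-5, X=2]  = -12

-12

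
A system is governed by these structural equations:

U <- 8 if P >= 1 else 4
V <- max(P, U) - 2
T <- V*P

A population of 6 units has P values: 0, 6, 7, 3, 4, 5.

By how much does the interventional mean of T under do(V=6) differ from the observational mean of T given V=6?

Every unit gets V=6 under the intervention. T values become 0, 36, 42, 18, 24, 30; E[T|do(V=6)] = 25.
Observing V=6 restricts to units where V's equation naturally yields 6: P ∈ {6, 7, 3, 4, 5}. In that subpopulation T = 36, 42, 18, 24, 30, mean 30.
Difference = 25 − 30 = -5.

-5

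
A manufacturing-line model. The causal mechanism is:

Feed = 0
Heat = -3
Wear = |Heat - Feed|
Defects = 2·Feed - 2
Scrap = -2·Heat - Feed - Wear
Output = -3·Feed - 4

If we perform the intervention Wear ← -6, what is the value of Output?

The intervention breaks the incoming arrows to Wear: Wear = |Heat - Feed| no longer applies, and Wear = -6.
No directed path runs from Wear to Output, so Output keeps its natural value.
Output = -3·Feed - 4  [with Feed=0]  = -4

-4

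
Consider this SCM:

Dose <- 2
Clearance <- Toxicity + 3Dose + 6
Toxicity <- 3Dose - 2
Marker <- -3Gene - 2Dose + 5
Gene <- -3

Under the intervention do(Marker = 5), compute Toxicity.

The intervention breaks the incoming arrows to Marker: Marker <- -3Gene - 2Dose + 5 no longer applies, and Marker = 5.
Toxicity is not downstream of the intervention, so its value is determined by the original equations.
Toxicity = 3Dose - 2  [with Dose=2]  = 4

4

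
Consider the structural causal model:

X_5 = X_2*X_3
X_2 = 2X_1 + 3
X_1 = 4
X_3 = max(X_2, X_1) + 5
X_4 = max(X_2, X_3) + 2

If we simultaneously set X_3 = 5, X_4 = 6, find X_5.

Setting X_3 = 5, X_4 = 6 by intervention discards those variables' equations.
X_2 = 2X_1 + 3  [with X_1=4]  = 11
X_5 = X_2*X_3  [with X_2=11, X_3=5]  = 55

55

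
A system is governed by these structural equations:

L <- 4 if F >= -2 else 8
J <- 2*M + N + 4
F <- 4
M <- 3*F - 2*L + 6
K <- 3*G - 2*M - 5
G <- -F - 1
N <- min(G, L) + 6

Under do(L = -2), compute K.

Under do(L=-2), the mechanism L <- 4 if F >= -2 else 8 is discarded; L is fixed at -2.
M = 3*F - 2*L + 6  [with F=4, L=-2]  = 22
G = -F - 1  [with F=4]  = -5
K = 3*G - 2*M - 5  [with G=-5, M=22]  = -64

-64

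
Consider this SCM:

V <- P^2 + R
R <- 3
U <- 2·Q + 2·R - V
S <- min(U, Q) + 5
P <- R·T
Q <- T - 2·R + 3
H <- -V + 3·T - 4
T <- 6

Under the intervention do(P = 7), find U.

-40

Under do(P=7), the mechanism P <- R·T is discarded; P is fixed at 7.
Q = T - 2·R + 3  [with T=6, R=3]  = 3
V = P^2 + R  [with P=7, R=3]  = 52
U = 2·Q + 2·R - V  [with Q=3, R=3, V=52]  = -40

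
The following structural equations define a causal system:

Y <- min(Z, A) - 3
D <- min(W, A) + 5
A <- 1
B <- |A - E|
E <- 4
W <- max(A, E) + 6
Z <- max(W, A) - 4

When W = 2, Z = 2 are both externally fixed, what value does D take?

Setting W = 2, Z = 2 by intervention discards those variables' equations.
D = min(W, A) + 5  [with W=2, A=1]  = 6

6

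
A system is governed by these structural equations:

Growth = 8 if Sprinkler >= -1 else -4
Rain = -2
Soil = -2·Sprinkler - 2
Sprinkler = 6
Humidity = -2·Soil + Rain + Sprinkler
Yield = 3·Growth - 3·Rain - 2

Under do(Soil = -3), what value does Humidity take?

10

do(Soil=-3) replaces the equation Soil = -2·Sprinkler - 2 with the constant Soil = -3.
Humidity = -2·Soil + Rain + Sprinkler  [with Soil=-3, Rain=-2, Sprinkler=6]  = 10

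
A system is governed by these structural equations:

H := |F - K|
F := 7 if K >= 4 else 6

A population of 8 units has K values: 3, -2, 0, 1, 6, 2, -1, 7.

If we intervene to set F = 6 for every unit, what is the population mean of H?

The intervention sets F=6 in all 8 units regardless of K. Recomputing H per unit gives 3, 8, 6, 5, 0, 4, 7, 1; average 4.25.

4.25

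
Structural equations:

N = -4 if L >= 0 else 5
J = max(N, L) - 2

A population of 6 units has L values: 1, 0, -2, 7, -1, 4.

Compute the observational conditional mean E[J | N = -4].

E[J|N=-4] averages over only the 4 units with N=-4 (L = 1, 0, 7, 4): J = -1, -2, 5, 2, mean 1.

1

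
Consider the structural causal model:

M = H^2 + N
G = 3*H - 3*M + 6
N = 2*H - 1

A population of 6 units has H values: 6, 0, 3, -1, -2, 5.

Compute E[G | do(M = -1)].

The intervention sets M=-1 in all 6 units regardless of H. Recomputing G per unit gives 27, 9, 18, 6, 3, 24; average 14.5.

14.5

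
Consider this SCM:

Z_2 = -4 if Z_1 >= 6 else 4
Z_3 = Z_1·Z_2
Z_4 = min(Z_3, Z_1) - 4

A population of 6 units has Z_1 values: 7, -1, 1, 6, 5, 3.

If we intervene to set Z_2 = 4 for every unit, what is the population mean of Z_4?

do(Z_2=4) breaks Z_2's dependence on Z_1. With Z_2=4 fixed, Z_4 across the units is 3, -8, -3, 2, 1, -1, mean -1.

-1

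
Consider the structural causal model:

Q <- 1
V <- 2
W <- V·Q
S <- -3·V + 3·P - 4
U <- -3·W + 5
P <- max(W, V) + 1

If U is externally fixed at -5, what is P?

do(U=-5) replaces the equation U <- -3·W + 5 with the constant U = -5.
No directed path runs from U to P, so P keeps its natural value.
W = V·Q  [with V=2, Q=1]  = 2
P = max(W, V) + 1  [with W=2, V=2]  = 3

3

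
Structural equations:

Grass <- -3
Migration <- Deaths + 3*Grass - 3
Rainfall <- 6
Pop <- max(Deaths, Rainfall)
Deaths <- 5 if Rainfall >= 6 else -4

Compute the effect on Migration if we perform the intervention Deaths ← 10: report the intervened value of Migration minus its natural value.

5

The intervention breaks the incoming arrows to Deaths: Deaths <- 5 if Rainfall >= 6 else -4 no longer applies, and Deaths = 10.
Migration = Deaths + 3*Grass - 3  [with Deaths=10, Grass=-3]  = -2
Without intervention: Deaths = 5 if Rainfall >= 6 else -4  [with Rainfall=6]  = 5; Migration = Deaths + 3*Grass - 3  [with Deaths=5, Grass=-3]  = -7.
Change = -2 − (-7) = 5.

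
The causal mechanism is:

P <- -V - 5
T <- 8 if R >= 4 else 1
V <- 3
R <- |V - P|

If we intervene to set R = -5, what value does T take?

1

The intervention breaks the incoming arrows to R: R <- |V - P| no longer applies, and R = -5.
T = 8 if R >= 4 else 1  [with R=-5]  = 1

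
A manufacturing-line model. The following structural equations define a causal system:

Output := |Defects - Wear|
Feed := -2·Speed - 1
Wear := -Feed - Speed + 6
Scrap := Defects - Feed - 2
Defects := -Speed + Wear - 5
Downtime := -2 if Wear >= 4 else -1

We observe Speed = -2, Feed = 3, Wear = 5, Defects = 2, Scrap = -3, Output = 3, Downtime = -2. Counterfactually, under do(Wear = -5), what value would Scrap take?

do(Wear=-5) replaces the equation Wear := -Feed - Speed + 6 with the constant Wear = -5.
Feed = -2·Speed - 1  [with Speed=-2]  = 3
Defects = -Speed + Wear - 5  [with Speed=-2, Wear=-5]  = -8
Scrap = Defects - Feed - 2  [with Defects=-8, Feed=3]  = -13

-13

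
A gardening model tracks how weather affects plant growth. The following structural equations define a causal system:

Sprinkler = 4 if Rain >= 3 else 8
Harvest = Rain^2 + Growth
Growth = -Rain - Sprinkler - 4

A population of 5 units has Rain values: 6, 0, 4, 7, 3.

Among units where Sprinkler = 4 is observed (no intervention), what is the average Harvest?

Conditioning on Sprinkler=4 selects the 4 unit(s) with Rain ∈ {6, 4, 7, 3}. Their Harvest values: 22, 4, 34, -2. Mean = 14.5.

14.5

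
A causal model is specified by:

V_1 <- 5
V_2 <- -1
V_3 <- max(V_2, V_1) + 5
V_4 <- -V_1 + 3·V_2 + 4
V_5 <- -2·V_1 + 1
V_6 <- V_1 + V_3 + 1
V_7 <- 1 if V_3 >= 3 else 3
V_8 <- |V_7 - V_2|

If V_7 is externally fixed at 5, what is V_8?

do(V_7=5) replaces the equation V_7 <- 1 if V_3 >= 3 else 3 with the constant V_7 = 5.
V_8 = |V_7 - V_2|  [with V_7=5, V_2=-1]  = 6

6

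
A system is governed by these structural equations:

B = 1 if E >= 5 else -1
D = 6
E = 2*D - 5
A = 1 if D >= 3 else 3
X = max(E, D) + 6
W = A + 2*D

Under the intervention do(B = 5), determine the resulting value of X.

13

The intervention breaks the incoming arrows to B: B = 1 if E >= 5 else -1 no longer applies, and B = 5.
Since X is not a descendant of the intervened variable, it is unaffected.
E = 2*D - 5  [with D=6]  = 7
X = max(E, D) + 6  [with E=7, D=6]  = 13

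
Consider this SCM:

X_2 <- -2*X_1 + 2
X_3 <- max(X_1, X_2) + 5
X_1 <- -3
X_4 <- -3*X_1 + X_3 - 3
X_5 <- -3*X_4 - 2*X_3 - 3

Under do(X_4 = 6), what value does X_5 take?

Intervening sets X_4 = 6 and removes its equation (X_4 <- -3*X_1 + X_3 - 3).
X_2 = -2*X_1 + 2  [with X_1=-3]  = 8
X_3 = max(X_1, X_2) + 5  [with X_1=-3, X_2=8]  = 13
X_5 = -3*X_4 - 2*X_3 - 3  [with X_4=6, X_3=13]  = -47

-47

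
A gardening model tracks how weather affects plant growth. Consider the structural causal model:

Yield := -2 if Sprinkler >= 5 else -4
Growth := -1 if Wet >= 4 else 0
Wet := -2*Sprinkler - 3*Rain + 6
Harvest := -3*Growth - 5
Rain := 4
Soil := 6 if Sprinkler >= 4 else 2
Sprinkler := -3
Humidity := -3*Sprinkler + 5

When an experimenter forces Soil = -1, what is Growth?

do(Soil=-1) replaces the equation Soil := 6 if Sprinkler >= 4 else 2 with the constant Soil = -1.
Growth is not downstream of the intervention, so its value is determined by the original equations.
Wet = -2*Sprinkler - 3*Rain + 6  [with Sprinkler=-3, Rain=4]  = 0
Growth = -1 if Wet >= 4 else 0  [with Wet=0]  = 0

0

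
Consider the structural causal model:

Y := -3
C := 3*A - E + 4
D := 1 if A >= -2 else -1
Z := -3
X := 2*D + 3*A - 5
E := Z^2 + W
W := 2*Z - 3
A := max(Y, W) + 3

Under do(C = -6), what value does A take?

The intervention breaks the incoming arrows to C: C := 3*A - E + 4 no longer applies, and C = -6.
Since A is not a descendant of the intervened variable, it is unaffected.
W = 2*Z - 3  [with Z=-3]  = -9
A = max(Y, W) + 3  [with Y=-3, W=-9]  = 0

0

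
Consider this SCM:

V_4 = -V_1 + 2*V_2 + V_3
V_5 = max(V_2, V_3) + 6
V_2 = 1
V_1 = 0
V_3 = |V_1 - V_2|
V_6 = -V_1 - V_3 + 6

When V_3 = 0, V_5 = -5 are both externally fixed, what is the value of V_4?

The joint intervention fixes V_3 = 0, V_5 = -5, removing each variable's own equation.
V_4 = -V_1 + 2*V_2 + V_3  [with V_1=0, V_2=1, V_3=0]  = 2

2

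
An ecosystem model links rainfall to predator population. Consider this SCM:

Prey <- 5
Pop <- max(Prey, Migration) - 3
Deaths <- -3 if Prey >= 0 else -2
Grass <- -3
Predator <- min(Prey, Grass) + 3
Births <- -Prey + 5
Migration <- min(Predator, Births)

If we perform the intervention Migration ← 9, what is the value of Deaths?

do(Migration=9) replaces the equation Migration <- min(Predator, Births) with the constant Migration = 9.
Since Deaths is not a descendant of the intervened variable, it is unaffected.
Deaths = -3 if Prey >= 0 else -2  [with Prey=5]  = -3

-3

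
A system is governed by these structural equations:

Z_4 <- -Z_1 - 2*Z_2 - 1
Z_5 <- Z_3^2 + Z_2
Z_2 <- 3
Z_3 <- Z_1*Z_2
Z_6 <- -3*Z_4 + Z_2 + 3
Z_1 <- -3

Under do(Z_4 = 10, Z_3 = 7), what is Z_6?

The joint intervention fixes Z_4 = 10, Z_3 = 7, removing each variable's own equation.
Z_6 = -3*Z_4 + Z_2 + 3  [with Z_4=10, Z_2=3]  = -24

-24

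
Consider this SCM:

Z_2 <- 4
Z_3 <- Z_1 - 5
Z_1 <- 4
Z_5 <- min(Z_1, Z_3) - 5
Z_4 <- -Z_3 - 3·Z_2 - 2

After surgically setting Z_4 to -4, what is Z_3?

-1

Under do(Z_4=-4), the mechanism Z_4 <- -Z_3 - 3·Z_2 - 2 is discarded; Z_4 is fixed at -4.
Since Z_3 is not a descendant of the intervened variable, it is unaffected.
Z_3 = Z_1 - 5  [with Z_1=4]  = -1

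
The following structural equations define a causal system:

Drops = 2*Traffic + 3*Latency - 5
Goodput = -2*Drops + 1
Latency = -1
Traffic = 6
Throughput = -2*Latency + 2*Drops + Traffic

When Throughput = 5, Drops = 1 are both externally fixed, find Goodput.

The joint intervention fixes Throughput = 5, Drops = 1, removing each variable's own equation.
Goodput = -2*Drops + 1  [with Drops=1]  = -1

-1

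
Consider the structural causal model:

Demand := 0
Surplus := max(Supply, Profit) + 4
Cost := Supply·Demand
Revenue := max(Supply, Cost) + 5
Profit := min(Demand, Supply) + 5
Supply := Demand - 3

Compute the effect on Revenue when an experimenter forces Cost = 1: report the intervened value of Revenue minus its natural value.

The intervention breaks the incoming arrows to Cost: Cost := Supply·Demand no longer applies, and Cost = 1.
Supply = Demand - 3  [with Demand=0]  = -3
Revenue = max(Supply, Cost) + 5  [with Supply=-3, Cost=1]  = 6
Without intervention: Supply = Demand - 3  [with Demand=0]  = -3; Cost = Supply·Demand  [with Supply=-3, Demand=0]  = 0; Revenue = max(Supply, Cost) + 5  [with Supply=-3, Cost=0]  = 5.
Change = 6 − 5 = 1.

1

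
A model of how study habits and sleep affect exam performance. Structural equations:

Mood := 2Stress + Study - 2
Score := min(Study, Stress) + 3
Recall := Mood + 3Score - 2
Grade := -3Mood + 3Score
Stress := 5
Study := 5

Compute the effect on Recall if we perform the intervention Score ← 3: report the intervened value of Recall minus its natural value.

do(Score=3) replaces the equation Score := min(Study, Stress) + 3 with the constant Score = 3.
Mood = 2Stress + Study - 2  [with Stress=5, Study=5]  = 13
Recall = Mood + 3Score - 2  [with Mood=13, Score=3]  = 20
Without intervention: Score = min(Study, Stress) + 3  [with Study=5, Stress=5]  = 8; Mood = 2Stress + Study - 2  [with Stress=5, Study=5]  = 13; Recall = Mood + 3Score - 2  [with Mood=13, Score=8]  = 35.
Change = 20 − 35 = -15.

-15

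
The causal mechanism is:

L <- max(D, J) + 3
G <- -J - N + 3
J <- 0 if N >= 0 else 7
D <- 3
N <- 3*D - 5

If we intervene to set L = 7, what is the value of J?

Under do(L=7), the mechanism L <- max(D, J) + 3 is discarded; L is fixed at 7.
Since J is not a descendant of the intervened variable, it is unaffected.
N = 3*D - 5  [with D=3]  = 4
J = 0 if N >= 0 else 7  [with N=4]  = 0

0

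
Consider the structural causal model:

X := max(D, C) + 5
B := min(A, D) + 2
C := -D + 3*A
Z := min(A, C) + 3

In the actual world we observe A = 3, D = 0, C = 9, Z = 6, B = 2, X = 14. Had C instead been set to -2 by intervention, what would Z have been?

The intervention breaks the incoming arrows to C: C := -D + 3*A no longer applies, and C = -2.
Z = min(A, C) + 3  [with A=3, C=-2]  = 1

1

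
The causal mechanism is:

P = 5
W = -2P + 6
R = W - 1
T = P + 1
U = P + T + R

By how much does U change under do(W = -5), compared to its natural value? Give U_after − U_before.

-1

do(W=-5) replaces the equation W = -2P + 6 with the constant W = -5.
R = W - 1  [with W=-5]  = -6
T = P + 1  [with P=5]  = 6
U = P + T + R  [with P=5, T=6, R=-6]  = 5
Without intervention: W = -2P + 6  [with P=5]  = -4; R = W - 1  [with W=-4]  = -5; T = P + 1  [with P=5]  = 6; U = P + T + R  [with P=5, T=6, R=-5]  = 6.
Change = 5 − 6 = -1.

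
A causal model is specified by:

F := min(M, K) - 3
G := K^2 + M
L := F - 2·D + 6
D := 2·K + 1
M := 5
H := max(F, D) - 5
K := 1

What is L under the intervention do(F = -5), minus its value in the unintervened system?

-3

The intervention breaks the incoming arrows to F: F := min(M, K) - 3 no longer applies, and F = -5.
D = 2·K + 1  [with K=1]  = 3
L = F - 2·D + 6  [with F=-5, D=3]  = -5
Without intervention: F = min(M, K) - 3  [with M=5, K=1]  = -2; D = 2·K + 1  [with K=1]  = 3; L = F - 2·D + 6  [with F=-2, D=3]  = -2.
Change = -5 − (-2) = -3.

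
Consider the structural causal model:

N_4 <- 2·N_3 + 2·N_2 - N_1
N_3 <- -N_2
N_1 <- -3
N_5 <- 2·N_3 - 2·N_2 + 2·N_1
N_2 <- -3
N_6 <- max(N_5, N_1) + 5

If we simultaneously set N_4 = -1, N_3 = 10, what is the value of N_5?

20

The joint intervention fixes N_4 = -1, N_3 = 10, removing each variable's own equation.
N_5 = 2·N_3 - 2·N_2 + 2·N_1  [with N_3=10, N_2=-3, N_1=-3]  = 20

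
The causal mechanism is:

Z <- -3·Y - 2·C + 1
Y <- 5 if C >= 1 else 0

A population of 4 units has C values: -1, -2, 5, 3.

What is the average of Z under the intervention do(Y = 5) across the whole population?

The intervention sets Y=5 in all 4 units regardless of C. Recomputing Z per unit gives -12, -10, -24, -20; average -16.5.

-16.5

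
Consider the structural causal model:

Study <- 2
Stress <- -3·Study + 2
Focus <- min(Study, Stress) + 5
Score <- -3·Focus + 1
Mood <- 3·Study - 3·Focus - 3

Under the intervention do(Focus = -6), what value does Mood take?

do(Focus=-6) replaces the equation Focus <- min(Study, Stress) + 5 with the constant Focus = -6.
Mood = 3·Study - 3·Focus - 3  [with Study=2, Focus=-6]  = 21

21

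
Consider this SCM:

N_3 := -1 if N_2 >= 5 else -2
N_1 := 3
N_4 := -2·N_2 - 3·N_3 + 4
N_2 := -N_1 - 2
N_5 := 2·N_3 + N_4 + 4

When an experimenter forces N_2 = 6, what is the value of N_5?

-3

do(N_2=6) replaces the equation N_2 := -N_1 - 2 with the constant N_2 = 6.
N_3 = -1 if N_2 >= 5 else -2  [with N_2=6]  = -1
N_4 = -2·N_2 - 3·N_3 + 4  [with N_2=6, N_3=-1]  = -5
N_5 = 2·N_3 + N_4 + 4  [with N_3=-1, N_4=-5]  = -3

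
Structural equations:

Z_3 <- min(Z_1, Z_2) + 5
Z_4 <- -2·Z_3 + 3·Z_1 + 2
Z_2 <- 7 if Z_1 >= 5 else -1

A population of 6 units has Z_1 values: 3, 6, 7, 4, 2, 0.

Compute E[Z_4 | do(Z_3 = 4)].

5

Every unit gets Z_3=4 under the intervention. Z_4 values become 3, 12, 15, 6, 0, -6; E[Z_4|do(Z_3=4)] = 5.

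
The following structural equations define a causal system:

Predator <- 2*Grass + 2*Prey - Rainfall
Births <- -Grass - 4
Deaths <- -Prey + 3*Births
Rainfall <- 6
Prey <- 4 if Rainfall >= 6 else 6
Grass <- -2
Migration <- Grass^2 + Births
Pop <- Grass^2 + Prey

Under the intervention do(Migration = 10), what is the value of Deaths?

-10

Intervening sets Migration = 10 and removes its equation (Migration <- Grass^2 + Births).
Since Deaths is not a descendant of the intervened variable, it is unaffected.
Prey = 4 if Rainfall >= 6 else 6  [with Rainfall=6]  = 4
Births = -Grass - 4  [with Grass=-2]  = -2
Deaths = -Prey + 3*Births  [with Prey=4, Births=-2]  = -10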